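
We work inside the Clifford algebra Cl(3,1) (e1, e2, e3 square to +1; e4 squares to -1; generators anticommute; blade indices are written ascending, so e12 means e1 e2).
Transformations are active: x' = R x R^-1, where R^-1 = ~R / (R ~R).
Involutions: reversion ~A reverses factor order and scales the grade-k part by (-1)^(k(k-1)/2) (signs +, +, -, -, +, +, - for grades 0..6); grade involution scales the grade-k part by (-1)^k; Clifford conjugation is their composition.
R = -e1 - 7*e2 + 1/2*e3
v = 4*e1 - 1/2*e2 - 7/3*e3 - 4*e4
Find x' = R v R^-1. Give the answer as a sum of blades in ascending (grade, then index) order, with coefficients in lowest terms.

~R = -e1 - 7*e2 + 1/2*e3, and R ~R = 201/4, so R^-1 = ~R / (201/4).
R v = -5/3 + 57/2*e12 + 1/3*e13 + 4*e14 + 199/12*e23 + 28*e24 - 2*e34
Answer: -2372/603*e1 + 1163/1206*e2 + 1387/603*e3 + 4*e4


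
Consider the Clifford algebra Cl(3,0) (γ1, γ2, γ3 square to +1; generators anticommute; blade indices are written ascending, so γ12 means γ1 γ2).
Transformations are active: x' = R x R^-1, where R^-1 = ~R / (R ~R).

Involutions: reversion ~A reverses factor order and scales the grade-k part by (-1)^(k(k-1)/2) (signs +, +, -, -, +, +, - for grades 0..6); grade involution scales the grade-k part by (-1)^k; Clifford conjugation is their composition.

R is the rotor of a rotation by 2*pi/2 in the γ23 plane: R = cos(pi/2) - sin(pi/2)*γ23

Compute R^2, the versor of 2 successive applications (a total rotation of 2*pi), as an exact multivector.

Half-angle bookkeeping: 2 applications in γ23 add up to rotor phase 2*pi/2 = pi, so R^2 = cos(pi) - sin(pi)*γ23.
cos(pi) = -1 and sin(pi) = 0, so R^2 = -1. The total rotation 2*pi is 1 full turn, so every vector returns to itself, yet the rotor is -1, on the OTHER sheet of the double cover (an odd number of 2*pi turns).
Answer: -1


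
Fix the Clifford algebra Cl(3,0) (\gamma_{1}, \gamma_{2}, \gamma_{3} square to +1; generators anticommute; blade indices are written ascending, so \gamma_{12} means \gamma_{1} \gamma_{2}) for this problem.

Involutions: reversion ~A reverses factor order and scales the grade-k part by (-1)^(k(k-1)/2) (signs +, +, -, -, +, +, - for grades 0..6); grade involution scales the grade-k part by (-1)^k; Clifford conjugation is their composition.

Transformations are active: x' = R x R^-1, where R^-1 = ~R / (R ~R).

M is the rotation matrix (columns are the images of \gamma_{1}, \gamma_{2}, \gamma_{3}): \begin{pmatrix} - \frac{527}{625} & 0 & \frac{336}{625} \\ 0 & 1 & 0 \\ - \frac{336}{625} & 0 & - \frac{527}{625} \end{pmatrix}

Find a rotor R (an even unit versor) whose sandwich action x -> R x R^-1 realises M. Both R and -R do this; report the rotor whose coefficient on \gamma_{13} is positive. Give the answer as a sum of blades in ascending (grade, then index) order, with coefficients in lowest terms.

Method: write R = a + b12*\gamma_{12} + b13*\gamma_{13} + b23*\gamma_{23} with a^2 + b12^2 + b13^2 + b23^2 = 1 (so R^-1 = ~R). Expanding the columns R e_j ~R gives tr M = 4a^2 - 1 and, from the antisymmetric part, M21 - M12 = -4a*b12, M13 - M31 = 4a*b13, M32 - M23 = -4a*b23.
Here tr M = -\frac{429}{625}, so a^2 = (1 + tr M)/4 = \frac{49}{625} and a = ±\frac{7}{25}. Taking a = \frac{7}{25}: M21 - M12 = 0, M13 - M31 = \frac{672}{625}, M32 - M23 = 0, giving b12 = 0, b13 = \frac{24}{25}, b23 = 0, i.e. R = \frac{7}{25} + \frac{24}{25} \gamma_{13}.
Its \gamma_{13} coefficient is already positive.
Answer: \frac{7}{25} + \frac{24}{25} \gamma_{13}. Uniqueness: Spin(3) -> SO(3) maps R and -R to the same rotation of trace -\frac{429}{625}; fixing the sign of the \gamma_{13} coefficient removes the ambiguity.


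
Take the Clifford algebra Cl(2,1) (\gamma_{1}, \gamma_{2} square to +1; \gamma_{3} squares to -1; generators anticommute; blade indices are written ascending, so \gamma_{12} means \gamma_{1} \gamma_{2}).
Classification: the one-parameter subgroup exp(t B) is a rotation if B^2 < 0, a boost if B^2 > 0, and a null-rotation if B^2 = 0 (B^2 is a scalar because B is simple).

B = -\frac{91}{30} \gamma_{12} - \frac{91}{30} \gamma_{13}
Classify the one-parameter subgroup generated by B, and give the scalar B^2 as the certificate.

B^2 term by term: the squares give (-\frac{91}{30})^2*(\gamma_{12})^2 + (-\frac{91}{30})^2*(\gamma_{13})^2 = \frac{8281}{900}*(-1) + \frac{8281}{900}*(+1) = 0 (each basis 2-blade squares to minus the product of its generators' squares); cross terms between blades sharing an index anticommute and cancel. So B^2 = 0.
Answer: null-rotation, certificate B^2 = 0. Why this suffices: the scalar 0 survives any versor conjugation, so its sign alone determines the class however B is presented.


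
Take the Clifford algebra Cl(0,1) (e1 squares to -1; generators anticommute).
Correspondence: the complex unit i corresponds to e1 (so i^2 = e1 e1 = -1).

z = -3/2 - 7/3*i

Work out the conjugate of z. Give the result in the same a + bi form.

In blades: z = -3/2 - 7/3*e1.
Conjugation here is Clifford conjugation: the scalar is fixed and the grade-1 and grade-2 blades all flip sign, giving -3/2 + 7/3*e1; translating back:
Answer: -3/2 + 7/3*i


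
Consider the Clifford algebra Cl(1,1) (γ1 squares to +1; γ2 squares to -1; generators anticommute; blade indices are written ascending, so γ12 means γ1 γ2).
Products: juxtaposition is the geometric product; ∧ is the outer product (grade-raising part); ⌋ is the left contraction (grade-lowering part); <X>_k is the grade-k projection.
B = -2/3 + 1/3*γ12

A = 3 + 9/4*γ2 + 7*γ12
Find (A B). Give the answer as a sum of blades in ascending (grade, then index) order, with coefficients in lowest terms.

step 1: 1/3 + 3/4*γ1 - 3/2*γ2 - 11/3*γ12
Answer: 1/3 + 3/4*γ1 - 3/2*γ2 - 11/3*γ12


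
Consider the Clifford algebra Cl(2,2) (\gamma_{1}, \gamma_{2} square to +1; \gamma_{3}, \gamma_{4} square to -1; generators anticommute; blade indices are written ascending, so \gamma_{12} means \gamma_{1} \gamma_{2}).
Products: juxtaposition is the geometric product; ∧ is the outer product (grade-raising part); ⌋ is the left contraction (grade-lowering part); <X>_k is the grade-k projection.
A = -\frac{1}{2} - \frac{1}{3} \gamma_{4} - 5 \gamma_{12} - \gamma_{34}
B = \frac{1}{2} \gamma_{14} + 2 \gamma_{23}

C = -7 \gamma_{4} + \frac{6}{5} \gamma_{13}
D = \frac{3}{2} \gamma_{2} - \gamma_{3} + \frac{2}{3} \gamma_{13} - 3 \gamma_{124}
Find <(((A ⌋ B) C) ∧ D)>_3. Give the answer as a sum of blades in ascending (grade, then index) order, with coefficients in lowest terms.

step 1: -\frac{1}{6} \gamma_{1} - \frac{1}{4} \gamma_{14} - \gamma_{23}
step 2: -\frac{7}{4} \gamma_{1} - \frac{1}{5} \gamma_{3} + \frac{6}{5} \gamma_{12} + \frac{7}{6} \gamma_{14} - \frac{3}{10} \gamma_{34} + 7 \gamma_{234}
step 3: -\frac{21}{8} \gamma_{12} + \frac{7}{4} \gamma_{13} + \frac{3}{10} \gamma_{23} - \frac{6}{5} \gamma_{123} - \frac{7}{4} \gamma_{124} + \frac{7}{6} \gamma_{134} - \frac{9}{20} \gamma_{234} + \frac{3}{5} \gamma_{1234}
step 4: -\frac{6}{5} \gamma_{123} - \frac{7}{4} \gamma_{124} + \frac{7}{6} \gamma_{134} - \frac{9}{20} \gamma_{234}
Answer: -\frac{6}{5} \gamma_{123} - \frac{7}{4} \gamma_{124} + \frac{7}{6} \gamma_{134} - \frac{9}{20} \gamma_{234}


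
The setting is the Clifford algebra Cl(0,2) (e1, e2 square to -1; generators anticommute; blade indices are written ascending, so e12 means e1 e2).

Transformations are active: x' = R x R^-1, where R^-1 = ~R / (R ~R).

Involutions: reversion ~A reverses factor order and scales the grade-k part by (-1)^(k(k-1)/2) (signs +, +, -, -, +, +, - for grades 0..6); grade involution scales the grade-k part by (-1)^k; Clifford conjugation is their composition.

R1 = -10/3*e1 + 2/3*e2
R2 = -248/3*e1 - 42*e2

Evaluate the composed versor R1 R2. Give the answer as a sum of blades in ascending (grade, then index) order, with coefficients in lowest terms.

Distribute over the terms of R1 (each basis-blade product reordered to ascending indices, repeated generators contracted through their squares):
(-10/3*e1) R2 = -2480/9 + 140*e12
(2/3*e2) R2 = 28 + 496/9*e12
Summing the partial products and collecting blades:
Answer: -2228/9 + 1756/9*e12


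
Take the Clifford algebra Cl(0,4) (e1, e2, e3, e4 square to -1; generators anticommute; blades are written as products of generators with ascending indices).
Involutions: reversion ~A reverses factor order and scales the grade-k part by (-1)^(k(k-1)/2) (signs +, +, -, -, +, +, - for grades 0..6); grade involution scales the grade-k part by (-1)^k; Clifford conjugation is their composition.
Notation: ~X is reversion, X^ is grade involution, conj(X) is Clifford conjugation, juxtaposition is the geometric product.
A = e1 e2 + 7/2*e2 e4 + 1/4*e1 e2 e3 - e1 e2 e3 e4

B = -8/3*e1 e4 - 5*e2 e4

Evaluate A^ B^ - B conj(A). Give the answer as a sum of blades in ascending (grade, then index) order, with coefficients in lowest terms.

first term: 35/2 + 28/3*e1 e2 + 5*e1 e3 + 5*e1 e4 - 8/3*e2 e3 - 8/3*e2 e4 + 5/4*e1 e3 e4 - 2/3*e2 e3 e4
second term: -35/2 + 28/3*e1 e2 + 5*e1 e3 + 5*e1 e4 - 8/3*e2 e3 - 8/3*e2 e4 + 5/4*e1 e3 e4 - 2/3*e2 e3 e4
Answer: 35


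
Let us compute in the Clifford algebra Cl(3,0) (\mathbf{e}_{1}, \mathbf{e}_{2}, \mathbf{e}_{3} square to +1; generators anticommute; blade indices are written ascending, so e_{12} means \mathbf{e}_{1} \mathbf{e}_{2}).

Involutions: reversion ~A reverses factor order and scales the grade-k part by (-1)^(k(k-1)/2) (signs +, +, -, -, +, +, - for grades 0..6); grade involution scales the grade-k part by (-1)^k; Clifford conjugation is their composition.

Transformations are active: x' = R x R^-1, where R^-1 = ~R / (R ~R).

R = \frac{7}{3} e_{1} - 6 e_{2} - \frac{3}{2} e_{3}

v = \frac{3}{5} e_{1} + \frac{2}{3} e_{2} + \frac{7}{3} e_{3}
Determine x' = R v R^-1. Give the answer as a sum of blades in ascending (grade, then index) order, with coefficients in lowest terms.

~R = \frac{7}{3} e_{1} - 6 e_{2} - \frac{3}{2} e_{3}, and R ~R = \frac{1573}{36}, so R^-1 = ~R / (\frac{1573}{36}).
R v = -\frac{61}{10} + \frac{232}{45} e_{12} + \frac{571}{90} e_{13} - 13 e_{23}
Answer: -\frac{9843}{7865} e_{1} + \frac{23798}{23595} e_{2} - \frac{45173}{23595} e_{3}


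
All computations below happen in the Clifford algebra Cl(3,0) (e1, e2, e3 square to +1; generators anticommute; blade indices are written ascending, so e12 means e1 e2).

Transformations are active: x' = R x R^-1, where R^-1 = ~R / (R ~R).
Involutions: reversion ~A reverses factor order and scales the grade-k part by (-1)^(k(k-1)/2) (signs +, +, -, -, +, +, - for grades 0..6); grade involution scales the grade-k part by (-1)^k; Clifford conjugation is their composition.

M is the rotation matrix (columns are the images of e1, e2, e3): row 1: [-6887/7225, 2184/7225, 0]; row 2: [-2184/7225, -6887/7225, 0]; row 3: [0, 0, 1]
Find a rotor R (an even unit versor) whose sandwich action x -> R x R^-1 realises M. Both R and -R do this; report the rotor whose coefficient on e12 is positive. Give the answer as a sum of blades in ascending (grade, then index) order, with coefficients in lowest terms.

Method: write R = a + b12*e12 + b13*e13 + b23*e23 with a^2 + b12^2 + b13^2 + b23^2 = 1 (so R^-1 = ~R). Expanding the columns R e_j ~R gives tr M = 4a^2 - 1 and, from the antisymmetric part, M21 - M12 = -4a*b12, M13 - M31 = 4a*b13, M32 - M23 = -4a*b23.
Here tr M = -6549/7225, so a^2 = (1 + tr M)/4 = 169/7225 and a = ±13/85. Taking a = 13/85: M21 - M12 = -4368/7225, M13 - M31 = 0, M32 - M23 = 0, giving b12 = 84/85, b13 = 0, b23 = 0, i.e. R = 13/85 + 84/85*e12.
Its e12 coefficient is already positive.
Answer: 13/85 + 84/85*e12. Why the constraint matters: R and -R act identically through the sandwich — M has trace -6549/7225 either way — so only the sign condition on e12 picks one of the two preimages.


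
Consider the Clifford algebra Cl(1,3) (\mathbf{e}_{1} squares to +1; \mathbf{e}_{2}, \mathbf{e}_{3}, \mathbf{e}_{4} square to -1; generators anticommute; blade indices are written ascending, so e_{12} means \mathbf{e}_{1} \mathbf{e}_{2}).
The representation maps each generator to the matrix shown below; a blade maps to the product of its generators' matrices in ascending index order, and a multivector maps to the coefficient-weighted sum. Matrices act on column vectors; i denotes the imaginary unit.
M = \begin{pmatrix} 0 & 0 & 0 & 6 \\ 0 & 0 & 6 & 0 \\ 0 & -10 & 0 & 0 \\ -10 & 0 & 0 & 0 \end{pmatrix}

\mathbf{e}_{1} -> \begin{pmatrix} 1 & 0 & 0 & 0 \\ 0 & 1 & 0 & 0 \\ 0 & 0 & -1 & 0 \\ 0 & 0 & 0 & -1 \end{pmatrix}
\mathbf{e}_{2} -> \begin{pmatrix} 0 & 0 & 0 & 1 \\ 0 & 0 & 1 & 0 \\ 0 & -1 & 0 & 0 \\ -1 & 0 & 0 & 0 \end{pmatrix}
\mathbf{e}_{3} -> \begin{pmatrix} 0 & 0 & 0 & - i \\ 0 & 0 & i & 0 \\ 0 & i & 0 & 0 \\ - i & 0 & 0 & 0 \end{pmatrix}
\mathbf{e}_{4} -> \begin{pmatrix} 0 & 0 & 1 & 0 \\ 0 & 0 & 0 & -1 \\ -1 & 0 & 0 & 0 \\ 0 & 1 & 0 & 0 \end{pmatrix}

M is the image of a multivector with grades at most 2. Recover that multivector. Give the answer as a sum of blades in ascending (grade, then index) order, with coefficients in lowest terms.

Method: the blade images are trace-orthogonal — tr(rho(e_A) rho(e_B)^-1) = 4 if A = B and 0 otherwise — and rho(e_A)^-1 = (e_A)^2 * rho(e_A) with (e_A)^2 = +1 or -1, so the coefficient of e_A in the preimage is (e_A)^2 * tr(M rho(e_A))/4.
Nonzero projections over blades of grade <= 2: e_{2}: (e_{2})^2 = -1, tr(M rho(e_{2})) = -32, coefficient 8; e_{12}: (e_{12})^2 = +1, tr(M rho(e_{12})) = -8, coefficient -2. Every other blade of grade <= 2 projects to 0.
Answer: 8 e_{2} - 2 e_{12}


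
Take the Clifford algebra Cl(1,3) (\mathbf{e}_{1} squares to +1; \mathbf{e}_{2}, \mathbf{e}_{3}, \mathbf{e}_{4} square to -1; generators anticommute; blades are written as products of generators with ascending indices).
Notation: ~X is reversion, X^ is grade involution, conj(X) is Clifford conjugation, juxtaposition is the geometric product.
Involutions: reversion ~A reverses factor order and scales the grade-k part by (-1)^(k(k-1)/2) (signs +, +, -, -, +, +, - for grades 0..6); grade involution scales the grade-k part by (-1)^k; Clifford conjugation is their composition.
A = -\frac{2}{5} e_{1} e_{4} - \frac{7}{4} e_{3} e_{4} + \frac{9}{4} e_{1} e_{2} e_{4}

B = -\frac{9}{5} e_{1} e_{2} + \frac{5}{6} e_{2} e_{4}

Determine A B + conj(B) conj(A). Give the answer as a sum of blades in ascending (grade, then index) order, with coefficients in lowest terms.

first term: -\frac{15}{8} e_{1} - \frac{81}{20} e_{4} - \frac{1}{3} e_{1} e_{2} + \frac{35}{24} e_{2} e_{3} + \frac{18}{25} e_{2} e_{4} + \frac{63}{20} e_{1} e_{2} e_{3} e_{4}
second term: \frac{15}{8} e_{1} + \frac{81}{20} e_{4} + \frac{1}{3} e_{1} e_{2} - \frac{35}{24} e_{2} e_{3} - \frac{18}{25} e_{2} e_{4} + \frac{63}{20} e_{1} e_{2} e_{3} e_{4}
Answer: \frac{63}{10} e_{1} e_{2} e_{3} e_{4}


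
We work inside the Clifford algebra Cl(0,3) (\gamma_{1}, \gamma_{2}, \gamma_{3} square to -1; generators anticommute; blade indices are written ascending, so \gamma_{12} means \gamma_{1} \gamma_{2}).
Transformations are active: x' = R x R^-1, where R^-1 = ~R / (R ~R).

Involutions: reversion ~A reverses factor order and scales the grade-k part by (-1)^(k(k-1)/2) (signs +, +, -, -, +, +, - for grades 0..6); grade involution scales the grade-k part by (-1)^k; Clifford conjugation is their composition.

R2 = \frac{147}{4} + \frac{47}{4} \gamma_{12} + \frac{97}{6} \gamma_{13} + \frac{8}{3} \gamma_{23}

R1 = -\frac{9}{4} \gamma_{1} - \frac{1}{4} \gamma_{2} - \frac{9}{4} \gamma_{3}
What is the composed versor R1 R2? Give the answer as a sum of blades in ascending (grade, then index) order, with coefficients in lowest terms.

Distribute over the terms of R1 (each basis-blade product reordered to ascending indices, repeated generators contracted through their squares):
(-\frac{9}{4} \gamma_{1}) R2 = -\frac{1323}{16} \gamma_{1} + \frac{423}{16} \gamma_{2} + \frac{291}{8} \gamma_{3} - 6 \gamma_{123}
(-\frac{1}{4} \gamma_{2}) R2 = -\frac{47}{16} \gamma_{1} - \frac{147}{16} \gamma_{2} + \frac{2}{3} \gamma_{3} + \frac{97}{24} \gamma_{123}
(-\frac{9}{4} \gamma_{3}) R2 = -\frac{291}{8} \gamma_{1} - 6 \gamma_{2} - \frac{1323}{16} \gamma_{3} - \frac{423}{16} \gamma_{123}
Summing the partial products and collecting blades:
Answer: -122 \gamma_{1} + \frac{45}{4} \gamma_{2} - \frac{2191}{48} \gamma_{3} - \frac{1363}{48} \gamma_{123}


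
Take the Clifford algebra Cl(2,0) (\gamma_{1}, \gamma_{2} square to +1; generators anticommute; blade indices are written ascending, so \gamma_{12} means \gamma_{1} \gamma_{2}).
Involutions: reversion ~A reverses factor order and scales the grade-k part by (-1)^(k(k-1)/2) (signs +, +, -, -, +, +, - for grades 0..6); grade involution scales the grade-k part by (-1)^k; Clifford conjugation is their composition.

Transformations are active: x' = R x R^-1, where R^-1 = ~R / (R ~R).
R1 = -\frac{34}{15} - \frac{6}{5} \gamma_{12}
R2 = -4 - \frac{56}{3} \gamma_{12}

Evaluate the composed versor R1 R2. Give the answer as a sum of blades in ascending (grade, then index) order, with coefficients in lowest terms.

Distribute over the terms of R1 (each basis-blade product reordered to ascending indices, repeated generators contracted through their squares):
(-\frac{34}{15}) R2 = \frac{136}{15} + \frac{1904}{45} \gamma_{12}
(-\frac{6}{5} \gamma_{12}) R2 = -\frac{112}{5} + \frac{24}{5} \gamma_{12}
Summing the partial products and collecting blades:
Answer: -\frac{40}{3} + \frac{424}{9} \gamma_{12}


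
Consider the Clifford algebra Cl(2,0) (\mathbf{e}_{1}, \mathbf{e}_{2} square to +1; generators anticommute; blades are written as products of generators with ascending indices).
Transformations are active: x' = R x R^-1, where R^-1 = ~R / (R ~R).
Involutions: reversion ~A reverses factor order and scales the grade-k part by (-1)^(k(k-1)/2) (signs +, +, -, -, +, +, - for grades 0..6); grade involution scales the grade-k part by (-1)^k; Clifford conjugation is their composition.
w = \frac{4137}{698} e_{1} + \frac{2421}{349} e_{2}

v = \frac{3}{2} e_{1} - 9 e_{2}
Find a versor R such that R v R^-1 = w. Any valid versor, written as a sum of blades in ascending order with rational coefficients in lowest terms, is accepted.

Construction: equal norms (both \frac{333}{4}) license R = v + w = \frac{2592}{349} e_{1} - \frac{720}{349} e_{2} — nothing changes along that direction, while (v - w)/2 changes sign, so v maps onto w.
Answer: \frac{2592}{349} e_{1} - \frac{720}{349} e_{2}


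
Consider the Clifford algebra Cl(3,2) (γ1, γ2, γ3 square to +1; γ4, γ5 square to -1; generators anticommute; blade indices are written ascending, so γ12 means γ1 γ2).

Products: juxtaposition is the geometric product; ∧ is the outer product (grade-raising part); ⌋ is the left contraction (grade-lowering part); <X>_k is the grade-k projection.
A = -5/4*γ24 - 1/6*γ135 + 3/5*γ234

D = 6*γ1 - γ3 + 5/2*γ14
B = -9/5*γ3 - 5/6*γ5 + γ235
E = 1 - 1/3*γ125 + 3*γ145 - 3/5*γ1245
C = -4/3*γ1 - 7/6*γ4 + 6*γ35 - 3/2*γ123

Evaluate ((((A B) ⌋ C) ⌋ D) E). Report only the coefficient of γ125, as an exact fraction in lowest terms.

step 1: -1/6*γ12 - 5/36*γ13 - 3/10*γ15 + 27/25*γ24 - 3/5*γ45 - 9/4*γ234 + 25/24*γ245 - 5/4*γ345 - 1/2*γ2345
step 2: 5/24*γ2 - 1/4*γ3
step 3: 1/4
step 4: 1/4 - 1/12*γ125 + 3/4*γ145 - 3/20*γ1245
Answer: -1/12


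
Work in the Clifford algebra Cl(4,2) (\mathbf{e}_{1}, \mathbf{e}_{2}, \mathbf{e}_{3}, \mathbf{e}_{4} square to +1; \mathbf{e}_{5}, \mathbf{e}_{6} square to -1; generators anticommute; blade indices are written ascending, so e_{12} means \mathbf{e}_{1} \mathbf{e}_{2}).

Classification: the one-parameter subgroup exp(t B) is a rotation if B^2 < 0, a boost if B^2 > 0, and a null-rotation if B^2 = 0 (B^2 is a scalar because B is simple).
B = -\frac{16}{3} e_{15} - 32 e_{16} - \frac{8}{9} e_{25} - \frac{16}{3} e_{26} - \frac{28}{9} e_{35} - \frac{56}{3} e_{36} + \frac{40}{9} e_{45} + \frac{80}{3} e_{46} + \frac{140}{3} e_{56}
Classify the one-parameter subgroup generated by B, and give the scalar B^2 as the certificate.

B^2 term by term: the squares give (-\frac{16}{3})^2*(e_{15})^2 + (-32)^2*(e_{16})^2 + (-\frac{8}{9})^2*(e_{25})^2 + (-\frac{16}{3})^2*(e_{26})^2 + (-\frac{28}{9})^2*(e_{35})^2 + (-\frac{56}{3})^2*(e_{36})^2 + (\frac{40}{9})^2*(e_{45})^2 + (\frac{80}{3})^2*(e_{46})^2 + (\frac{140}{3})^2*(e_{56})^2 = \frac{256}{9}*(+1) + 1024*(+1) + \frac{64}{81}*(+1) + \frac{256}{9}*(+1) + \frac{784}{81}*(+1) + \frac{3136}{9}*(+1) + \frac{1600}{81}*(+1) + \frac{6400}{9}*(+1) + \frac{19600}{9}*(-1) = -\frac{64}{9} (each basis 2-blade squares to minus the product of its generators' squares); cross terms between blades sharing an index anticommute and cancel; the commuting (index-disjoint) pairs give grade-4 terms 2*c*c'*(blade product), which cancel blade by blade — e_{1256}: -\frac{512}{9} + \frac{512}{9} = 0; e_{1356}: -\frac{1792}{9} + \frac{1792}{9} = 0; e_{1456}: \frac{2560}{9} - \frac{2560}{9} = 0; e_{2356}: -\frac{896}{27} + \frac{896}{27} = 0; e_{2456}: \frac{1280}{27} - \frac{1280}{27} = 0; e_{3456}: \frac{4480}{27} - \frac{4480}{27} = 0 — confirming B is simple. So B^2 = -\frac{64}{9}.
Answer: rotation, certificate B^2 = -\frac{64}{9}. Certificate logic: -\frac{64}{9} is a conjugation-invariant scalar, so its sign fixes rotation versus boost versus null-rotation outright.


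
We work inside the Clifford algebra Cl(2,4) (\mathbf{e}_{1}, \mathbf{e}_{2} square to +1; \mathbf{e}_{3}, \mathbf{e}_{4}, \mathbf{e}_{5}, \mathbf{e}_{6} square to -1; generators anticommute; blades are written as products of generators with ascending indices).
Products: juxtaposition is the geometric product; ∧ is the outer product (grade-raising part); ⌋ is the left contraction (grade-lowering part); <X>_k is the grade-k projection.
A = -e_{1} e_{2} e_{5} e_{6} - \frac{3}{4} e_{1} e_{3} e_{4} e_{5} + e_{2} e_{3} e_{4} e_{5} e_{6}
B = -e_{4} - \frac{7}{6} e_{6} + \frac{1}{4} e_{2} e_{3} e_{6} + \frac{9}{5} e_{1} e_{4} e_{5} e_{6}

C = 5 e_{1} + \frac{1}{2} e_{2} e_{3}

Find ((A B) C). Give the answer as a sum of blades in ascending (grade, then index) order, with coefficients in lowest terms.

step 1: -\frac{9}{5} e_{2} e_{4} - \frac{27}{20} e_{3} e_{6} - \frac{1}{4} e_{4} e_{5} - \frac{9}{5} e_{1} e_{2} e_{3} - \frac{7}{6} e_{1} e_{2} e_{5} + e_{1} e_{3} e_{5} + \frac{7}{6} e_{2} e_{3} e_{4} e_{5} + e_{2} e_{3} e_{5} e_{6} + \frac{13}{16} e_{1} e_{2} e_{4} e_{5} e_{6} + \frac{7}{8} e_{1} e_{3} e_{4} e_{5} e_{6}
step 2: -\frac{9}{10} e_{1} - 9 e_{2} e_{3} - \frac{35}{6} e_{2} e_{5} - \frac{27}{40} e_{2} e_{6} - \frac{9}{10} e_{3} e_{4} + 5 e_{3} e_{5} + \frac{7}{12} e_{4} e_{5} + \frac{1}{2} e_{5} e_{6} - 9 e_{1} e_{2} e_{4} + \frac{1}{2} e_{1} e_{2} e_{5} - \frac{7}{12} e_{1} e_{3} e_{5} - \frac{27}{4} e_{1} e_{3} e_{6} - \frac{5}{4} e_{1} e_{4} e_{5} - \frac{1}{8} e_{2} e_{3} e_{4} e_{5} + \frac{65}{16} e_{2} e_{4} e_{5} e_{6} + \frac{35}{8} e_{3} e_{4} e_{5} e_{6} + \frac{35}{6} e_{1} e_{2} e_{3} e_{4} e_{5} + 5 e_{1} e_{2} e_{3} e_{5} e_{6} + \frac{7}{16} e_{1} e_{2} e_{4} e_{5} e_{6} + \frac{13}{32} e_{1} e_{3} e_{4} e_{5} e_{6}
Answer: -\frac{9}{10} e_{1} - 9 e_{2} e_{3} - \frac{35}{6} e_{2} e_{5} - \frac{27}{40} e_{2} e_{6} - \frac{9}{10} e_{3} e_{4} + 5 e_{3} e_{5} + \frac{7}{12} e_{4} e_{5} + \frac{1}{2} e_{5} e_{6} - 9 e_{1} e_{2} e_{4} + \frac{1}{2} e_{1} e_{2} e_{5} - \frac{7}{12} e_{1} e_{3} e_{5} - \frac{27}{4} e_{1} e_{3} e_{6} - \frac{5}{4} e_{1} e_{4} e_{5} - \frac{1}{8} e_{2} e_{3} e_{4} e_{5} + \frac{65}{16} e_{2} e_{4} e_{5} e_{6} + \frac{35}{8} e_{3} e_{4} e_{5} e_{6} + \frac{35}{6} e_{1} e_{2} e_{3} e_{4} e_{5} + 5 e_{1} e_{2} e_{3} e_{5} e_{6} + \frac{7}{16} e_{1} e_{2} e_{4} e_{5} e_{6} + \frac{13}{32} e_{1} e_{3} e_{4} e_{5} e_{6}


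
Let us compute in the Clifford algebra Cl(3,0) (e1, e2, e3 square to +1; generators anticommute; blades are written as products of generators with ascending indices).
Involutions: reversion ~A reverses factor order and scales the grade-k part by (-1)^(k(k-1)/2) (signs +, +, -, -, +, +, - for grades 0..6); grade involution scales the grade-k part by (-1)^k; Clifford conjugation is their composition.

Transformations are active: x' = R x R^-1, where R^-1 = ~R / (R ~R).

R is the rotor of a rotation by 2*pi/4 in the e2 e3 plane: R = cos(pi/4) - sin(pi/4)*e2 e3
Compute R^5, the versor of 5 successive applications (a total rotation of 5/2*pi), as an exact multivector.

Because a rotor carries half the rotation angle, composing 5 copies of this e2 e3-plane rotor multiplies the phase: 5*(pi/4) = 5*pi/4, hence R^5 = cos(5*pi/4) - sin(5*pi/4)*e2 e3.
cos(5*pi/4) = -sqrt(2)/2 and sin(5*pi/4) = -sqrt(2)/2, so R^5 = -sqrt(2)/2 + sqrt(2)/2*e2 e3. The net rotation is 1/2*pi (after discarding 1 full turn, each of which contributes a factor -1 to the rotor); the rotor keeps the half-angle phase exactly.
Answer: -sqrt(2)/2 + sqrt(2)/2*e2 e3


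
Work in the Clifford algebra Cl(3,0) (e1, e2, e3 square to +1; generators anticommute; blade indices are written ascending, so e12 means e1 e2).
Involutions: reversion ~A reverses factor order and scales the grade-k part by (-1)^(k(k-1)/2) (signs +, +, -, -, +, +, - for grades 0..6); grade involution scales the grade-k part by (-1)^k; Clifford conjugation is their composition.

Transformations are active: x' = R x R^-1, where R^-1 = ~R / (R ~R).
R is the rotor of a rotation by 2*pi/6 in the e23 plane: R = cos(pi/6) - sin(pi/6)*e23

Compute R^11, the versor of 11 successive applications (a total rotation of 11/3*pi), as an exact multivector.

The rotor phase is half the rotation angle and phases add under composition, so 11 steps in the e23 plane accumulate phase 11*(pi/6) = 11*pi/6: R^11 = cos(11*pi/6) - sin(11*pi/6)*e23.
cos(11*pi/6) = sqrt(3)/2 and sin(11*pi/6) = -1/2, so R^11 = sqrt(3)/2 + 1/2*e23. The net rotation is 5/3*pi (after discarding 1 full turn, each of which contributes a factor -1 to the rotor); the rotor keeps the half-angle phase exactly.
Answer: sqrt(3)/2 + 1/2*e23


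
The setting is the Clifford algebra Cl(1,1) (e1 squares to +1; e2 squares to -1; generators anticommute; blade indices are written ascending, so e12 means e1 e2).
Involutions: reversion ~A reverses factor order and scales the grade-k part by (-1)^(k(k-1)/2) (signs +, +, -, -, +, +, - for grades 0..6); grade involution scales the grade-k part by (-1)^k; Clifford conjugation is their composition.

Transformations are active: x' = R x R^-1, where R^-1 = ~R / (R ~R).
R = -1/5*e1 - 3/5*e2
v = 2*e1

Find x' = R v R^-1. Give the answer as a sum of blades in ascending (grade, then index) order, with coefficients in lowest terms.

~R = -1/5*e1 - 3/5*e2, and R ~R = -8/25, so R^-1 = ~R / (-8/25).
R v = -2/5 + 6/5*e12
Answer: -5/2*e1 - 3/2*e2


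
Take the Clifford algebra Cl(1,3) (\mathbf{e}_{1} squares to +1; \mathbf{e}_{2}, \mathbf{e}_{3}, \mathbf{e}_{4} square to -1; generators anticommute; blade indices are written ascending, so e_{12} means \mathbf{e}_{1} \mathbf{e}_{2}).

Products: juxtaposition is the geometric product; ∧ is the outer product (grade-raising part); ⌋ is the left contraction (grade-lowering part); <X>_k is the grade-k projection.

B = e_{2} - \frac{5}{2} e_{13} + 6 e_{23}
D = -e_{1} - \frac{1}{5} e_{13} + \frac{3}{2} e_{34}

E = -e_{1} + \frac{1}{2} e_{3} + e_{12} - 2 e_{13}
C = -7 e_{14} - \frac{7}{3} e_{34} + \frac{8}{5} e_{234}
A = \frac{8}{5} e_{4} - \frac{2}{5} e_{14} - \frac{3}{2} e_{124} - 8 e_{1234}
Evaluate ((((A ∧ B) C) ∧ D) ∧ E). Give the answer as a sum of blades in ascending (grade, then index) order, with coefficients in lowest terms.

step 1: -\frac{8}{5} e_{24} + \frac{2}{5} e_{124} - 4 e_{134} + \frac{48}{5} e_{234} - \frac{12}{5} e_{1234}
step 2: \frac{384}{25} - \frac{988}{75} e_{1} + \frac{126}{5} e_{2} - \frac{764}{25} e_{3} - \frac{52}{5} e_{12} + \frac{16}{25} e_{13} + \frac{308}{15} e_{23} - \frac{1022}{15} e_{123}
step 3: -\frac{384}{25} e_{1} + \frac{126}{5} e_{12} - \frac{4204}{125} e_{13} + \frac{576}{25} e_{34} - \frac{1162}{75} e_{123} - \frac{494}{25} e_{134} + \frac{189}{5} e_{234} - \frac{78}{5} e_{1234}
step 4: -\frac{192}{25} e_{13} + \frac{63}{5} e_{123} - \frac{576}{25} e_{134} + \frac{1521}{25} e_{1234}
Answer: -\frac{192}{25} e_{13} + \frac{63}{5} e_{123} - \frac{576}{25} e_{134} + \frac{1521}{25} e_{1234}


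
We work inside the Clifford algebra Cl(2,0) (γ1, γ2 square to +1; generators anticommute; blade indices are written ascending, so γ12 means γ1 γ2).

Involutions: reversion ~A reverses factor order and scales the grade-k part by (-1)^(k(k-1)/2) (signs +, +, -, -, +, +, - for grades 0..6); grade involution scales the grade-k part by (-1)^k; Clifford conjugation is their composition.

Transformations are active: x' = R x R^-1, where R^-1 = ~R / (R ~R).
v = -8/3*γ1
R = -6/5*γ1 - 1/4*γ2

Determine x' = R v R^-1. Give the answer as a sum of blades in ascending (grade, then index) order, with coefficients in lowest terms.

~R = -6/5*γ1 - 1/4*γ2, and R ~R = 601/400, so R^-1 = ~R / (601/400).
R v = 16/5 - 2/3*γ12
Answer: -4408/1803*γ1 - 640/601*γ2


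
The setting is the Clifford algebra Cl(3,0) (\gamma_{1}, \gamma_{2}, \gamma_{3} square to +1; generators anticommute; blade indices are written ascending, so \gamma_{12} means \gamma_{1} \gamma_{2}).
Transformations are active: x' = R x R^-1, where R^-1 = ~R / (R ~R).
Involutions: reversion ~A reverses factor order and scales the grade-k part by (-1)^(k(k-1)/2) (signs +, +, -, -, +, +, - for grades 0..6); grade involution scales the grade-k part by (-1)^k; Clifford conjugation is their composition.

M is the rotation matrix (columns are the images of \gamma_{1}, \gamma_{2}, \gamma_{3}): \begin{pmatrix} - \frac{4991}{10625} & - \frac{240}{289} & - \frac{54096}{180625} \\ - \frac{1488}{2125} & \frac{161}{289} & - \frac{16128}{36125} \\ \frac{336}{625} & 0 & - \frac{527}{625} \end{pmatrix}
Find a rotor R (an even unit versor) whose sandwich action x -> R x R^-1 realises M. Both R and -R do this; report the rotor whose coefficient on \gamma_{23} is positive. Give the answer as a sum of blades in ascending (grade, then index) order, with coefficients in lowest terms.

Method: write R = a + b12*\gamma_{12} + b13*\gamma_{13} + b23*\gamma_{23} with a^2 + b12^2 + b13^2 + b23^2 = 1 (so R^-1 = ~R). Expanding the columns R e_j ~R gives tr M = 4a^2 - 1 and, from the antisymmetric part, M21 - M12 = -4a*b12, M13 - M31 = 4a*b13, M32 - M23 = -4a*b23.
Here tr M = -\frac{5461}{7225}, so a^2 = (1 + tr M)/4 = \frac{441}{7225} and a = ±\frac{21}{85}. Taking a = \frac{21}{85}: M21 - M12 = \frac{4704}{36125}, M13 - M31 = -\frac{6048}{7225}, M32 - M23 = \frac{16128}{36125}, giving b12 = -\frac{56}{425}, b13 = -\frac{72}{85}, b23 = -\frac{192}{425}, i.e. R = \frac{21}{85} - \frac{56}{425} \gamma_{12} - \frac{72}{85} \gamma_{13} - \frac{192}{425} \gamma_{23}.
Its \gamma_{23} coefficient is negative, so report the other preimage -R.
Answer: -\frac{21}{85} + \frac{56}{425} \gamma_{12} + \frac{72}{85} \gamma_{13} + \frac{192}{425} \gamma_{23}. Note: both R and -R realise this M (trace -\frac{5461}{7225}); the covering map identifies them, and the \gamma_{23}-coefficient sign is the tie-breaker.


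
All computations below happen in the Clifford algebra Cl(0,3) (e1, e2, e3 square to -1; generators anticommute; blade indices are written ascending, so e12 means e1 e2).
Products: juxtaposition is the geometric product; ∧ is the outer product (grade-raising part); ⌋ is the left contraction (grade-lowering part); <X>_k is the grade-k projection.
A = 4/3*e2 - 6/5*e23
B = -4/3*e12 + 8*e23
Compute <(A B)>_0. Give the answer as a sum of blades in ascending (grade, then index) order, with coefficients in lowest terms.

step 1: 48/5 - 16/9*e1 - 32/3*e3 + 8/5*e13
step 2: 48/5
Answer: 48/5


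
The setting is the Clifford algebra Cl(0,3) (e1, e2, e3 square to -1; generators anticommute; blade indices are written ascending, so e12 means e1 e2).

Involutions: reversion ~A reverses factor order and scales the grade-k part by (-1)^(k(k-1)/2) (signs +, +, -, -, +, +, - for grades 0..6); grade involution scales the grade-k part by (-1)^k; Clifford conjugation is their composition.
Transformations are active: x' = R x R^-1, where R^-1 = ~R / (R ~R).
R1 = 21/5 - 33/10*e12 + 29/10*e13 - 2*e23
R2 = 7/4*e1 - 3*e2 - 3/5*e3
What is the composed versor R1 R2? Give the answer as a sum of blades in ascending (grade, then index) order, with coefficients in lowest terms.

Distribute over the terms of R2 (each basis-blade product reordered to ascending indices, repeated generators contracted through their squares):
R1 (7/4*e1) = 147/20*e1 - 231/40*e2 + 203/40*e3 - 7/2*e123
R1 (-3*e2) = -99/10*e1 - 63/5*e2 + 6*e3 + 87/10*e123
R1 (-3/5*e3) = 87/50*e1 - 6/5*e2 - 63/25*e3 + 99/50*e123
Summing the partial products and collecting blades:
Answer: -81/100*e1 - 783/40*e2 + 1711/200*e3 + 359/50*e123


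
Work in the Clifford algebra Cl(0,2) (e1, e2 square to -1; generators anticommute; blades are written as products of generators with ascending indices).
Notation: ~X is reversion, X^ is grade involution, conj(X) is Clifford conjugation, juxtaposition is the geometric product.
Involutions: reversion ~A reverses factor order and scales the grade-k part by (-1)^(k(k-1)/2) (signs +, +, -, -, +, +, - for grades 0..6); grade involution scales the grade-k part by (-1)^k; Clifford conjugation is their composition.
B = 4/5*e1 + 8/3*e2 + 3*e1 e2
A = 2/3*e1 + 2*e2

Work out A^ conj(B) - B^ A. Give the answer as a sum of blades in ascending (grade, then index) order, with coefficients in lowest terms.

first term: -88/15 + 6*e1 - 2*e2 + 8/45*e1 e2
second term: 88/15 - 6*e1 + 2*e2 + 8/45*e1 e2
Answer: -176/15 + 12*e1 - 4*e2


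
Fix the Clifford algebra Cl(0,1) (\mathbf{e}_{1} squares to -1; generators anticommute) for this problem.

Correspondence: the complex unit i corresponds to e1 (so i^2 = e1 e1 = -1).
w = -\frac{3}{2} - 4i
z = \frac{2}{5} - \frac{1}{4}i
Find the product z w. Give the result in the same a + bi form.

In blades: z = \frac{2}{5} - \frac{1}{4} e_{1}, w = -\frac{3}{2} - 4 e_{1}.
Distribute z over w term by term (generator squares from the signature, products reordered to ascending indices): (\frac{2}{5})*w = -\frac{3}{5} - \frac{8}{5} e_{1}; (-\frac{1}{4} e_{1})*w = -1 + \frac{3}{8} e_{1}.
Sum: -\frac{8}{5} - \frac{49}{40} e_{1}; translating back through the correspondence:
Answer: -\frac{8}{5} - \frac{49}{40}i


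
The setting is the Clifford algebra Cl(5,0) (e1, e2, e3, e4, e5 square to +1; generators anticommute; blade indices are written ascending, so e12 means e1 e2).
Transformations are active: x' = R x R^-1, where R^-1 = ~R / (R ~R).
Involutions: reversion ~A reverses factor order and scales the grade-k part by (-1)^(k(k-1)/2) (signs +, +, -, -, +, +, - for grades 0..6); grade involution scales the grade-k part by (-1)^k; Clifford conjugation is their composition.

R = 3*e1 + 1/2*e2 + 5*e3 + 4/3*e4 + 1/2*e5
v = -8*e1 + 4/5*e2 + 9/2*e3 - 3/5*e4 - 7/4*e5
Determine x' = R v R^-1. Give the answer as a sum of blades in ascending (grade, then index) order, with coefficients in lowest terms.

~R = 3*e1 + 1/2*e2 + 5*e3 + 4/3*e4 + 1/2*e5, and R ~R = 653/18, so R^-1 = ~R / (653/18).
R v = -111/40 + 32/5*e12 + 107/2*e13 + 133/15*e14 - 5/4*e15 - 7/4*e23 - 41/30*e24 - 51/40*e25 - 9*e34 - 11*e35 - 61/30*e45
Answer: 49243/6530*e1 - 11447/13060*e2 - 3438/653*e3 + 1293/3265*e4 + 5464/3265*e5


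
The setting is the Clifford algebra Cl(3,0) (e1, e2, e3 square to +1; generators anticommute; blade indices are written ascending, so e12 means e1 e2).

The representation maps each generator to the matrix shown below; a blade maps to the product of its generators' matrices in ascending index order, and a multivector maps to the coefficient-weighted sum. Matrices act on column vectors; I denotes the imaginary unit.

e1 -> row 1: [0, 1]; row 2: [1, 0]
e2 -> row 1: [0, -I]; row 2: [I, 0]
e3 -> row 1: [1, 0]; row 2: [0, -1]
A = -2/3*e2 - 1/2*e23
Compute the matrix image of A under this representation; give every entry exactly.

Bivector images (products of the table entries): rho(e23) = rho(e2)rho(e3) = row 1: [0, I]; row 2: [I, 0].
M = (-2/3)*rho(e2) + (-1/2)*rho(e23), summed entrywise:
Answer: row 1: [0, I/6]; row 2: [-7*I/6, 0]


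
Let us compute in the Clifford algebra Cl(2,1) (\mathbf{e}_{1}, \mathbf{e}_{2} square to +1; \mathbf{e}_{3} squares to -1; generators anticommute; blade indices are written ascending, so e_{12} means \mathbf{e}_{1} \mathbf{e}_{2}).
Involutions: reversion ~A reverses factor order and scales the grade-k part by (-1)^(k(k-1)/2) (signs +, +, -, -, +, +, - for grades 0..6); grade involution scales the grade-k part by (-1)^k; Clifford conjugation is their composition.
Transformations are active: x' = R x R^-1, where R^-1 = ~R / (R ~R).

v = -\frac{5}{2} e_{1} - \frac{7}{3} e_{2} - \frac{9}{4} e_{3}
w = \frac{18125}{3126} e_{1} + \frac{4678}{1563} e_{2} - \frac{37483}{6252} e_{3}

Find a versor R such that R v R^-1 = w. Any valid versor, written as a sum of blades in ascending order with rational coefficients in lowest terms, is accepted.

Reasoning: v^2 = w^2 = \frac{955}{144} since conjugation preserves the quadratic form; R = v + w = \frac{5155}{1563} e_{1} + \frac{1031}{1563} e_{2} - \frac{25775}{3126} e_{3} is then valid when invertible, keeping its own part and reversing (v - w)/2.
Answer: \frac{5155}{1563} e_{1} + \frac{1031}{1563} e_{2} - \frac{25775}{3126} e_{3}


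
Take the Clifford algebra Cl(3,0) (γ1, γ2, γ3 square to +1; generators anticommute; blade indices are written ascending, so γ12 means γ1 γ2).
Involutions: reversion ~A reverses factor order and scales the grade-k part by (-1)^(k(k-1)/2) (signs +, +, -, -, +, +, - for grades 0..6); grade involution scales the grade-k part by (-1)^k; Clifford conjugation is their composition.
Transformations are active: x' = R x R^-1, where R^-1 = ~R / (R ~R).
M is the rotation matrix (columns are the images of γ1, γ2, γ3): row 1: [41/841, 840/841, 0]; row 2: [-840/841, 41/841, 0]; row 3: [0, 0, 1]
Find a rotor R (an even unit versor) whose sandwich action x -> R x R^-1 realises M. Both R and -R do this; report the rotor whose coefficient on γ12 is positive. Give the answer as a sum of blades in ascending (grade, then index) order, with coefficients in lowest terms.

Method: write R = a + b12*γ12 + b13*γ13 + b23*γ23 with a^2 + b12^2 + b13^2 + b23^2 = 1 (so R^-1 = ~R). Expanding the columns R e_j ~R gives tr M = 4a^2 - 1 and, from the antisymmetric part, M21 - M12 = -4a*b12, M13 - M31 = 4a*b13, M32 - M23 = -4a*b23.
Here tr M = 923/841, so a^2 = (1 + tr M)/4 = 441/841 and a = ±21/29. Taking a = 21/29: M21 - M12 = -1680/841, M13 - M31 = 0, M32 - M23 = 0, giving b12 = 20/29, b13 = 0, b23 = 0, i.e. R = 21/29 + 20/29*γ12.
Its γ12 coefficient is already positive.
Answer: 21/29 + 20/29*γ12. Sheet selection: the two-to-one cover makes ±R indistinguishable at the matrix level (trace 923/841), so uniqueness comes from the required sign on γ12.


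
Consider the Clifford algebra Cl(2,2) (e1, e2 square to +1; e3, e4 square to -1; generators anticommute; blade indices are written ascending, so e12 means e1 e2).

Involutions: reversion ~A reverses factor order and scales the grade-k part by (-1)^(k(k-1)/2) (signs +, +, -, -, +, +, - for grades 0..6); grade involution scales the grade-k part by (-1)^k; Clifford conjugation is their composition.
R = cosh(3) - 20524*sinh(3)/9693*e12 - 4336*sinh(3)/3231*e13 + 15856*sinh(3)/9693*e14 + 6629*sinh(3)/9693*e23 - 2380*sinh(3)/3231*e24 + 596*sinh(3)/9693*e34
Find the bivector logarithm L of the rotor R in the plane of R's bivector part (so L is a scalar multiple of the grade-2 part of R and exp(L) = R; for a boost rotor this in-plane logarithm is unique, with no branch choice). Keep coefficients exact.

The scalar part of R is cosh(3), which fixes the rapidity magnitude through cosh (cosh is even, so it cannot fix the sign — the bivector part carries that); dividing the bivector part by sinh of the rapidity gives the plane, and L = rapidity * plane, where the joint sign ambiguity of (rapidity, plane) cancels in the product.
Concretely: cosh(rapidity) = cosh(3) gives rapidity = ±3, and since rapidity/sinh(rapidity) is even the sign is immaterial: L = (rapidity/sinh(rapidity)) * <R>_2 = (3/sinh(3)) * <R>_2.
Answer: -20524/3231*e12 - 4336/1077*e13 + 15856/3231*e14 + 6629/3231*e23 - 2380/1077*e24 + 596/3231*e34


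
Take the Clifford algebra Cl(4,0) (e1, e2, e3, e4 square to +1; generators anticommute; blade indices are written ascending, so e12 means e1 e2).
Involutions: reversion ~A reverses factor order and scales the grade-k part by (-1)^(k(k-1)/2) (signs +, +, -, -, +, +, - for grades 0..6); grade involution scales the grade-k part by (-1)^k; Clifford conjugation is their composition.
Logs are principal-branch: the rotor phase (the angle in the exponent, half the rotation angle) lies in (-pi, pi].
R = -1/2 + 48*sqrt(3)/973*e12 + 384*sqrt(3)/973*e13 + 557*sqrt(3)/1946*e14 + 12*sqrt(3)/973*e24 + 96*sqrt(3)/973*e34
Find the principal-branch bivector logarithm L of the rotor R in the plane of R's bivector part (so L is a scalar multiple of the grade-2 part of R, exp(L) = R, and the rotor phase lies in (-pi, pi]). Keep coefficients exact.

The scalar part of R is -1/2, which pins the rotor phase on the principal branch; dividing the bivector part by the sine of that phase recovers the unit plane, and L is the phase times that plane.
Concretely: cos(phase) = -1/2 gives phase = ±2*pi/3, and since phase/sin(phase) is even the sign is immaterial: L = (phase/sin(phase)) * <R>_2 = (4*sqrt(3)*pi/9) * <R>_2.
Answer: 64*pi/973*e12 + 512*pi/973*e13 + 1114*pi/2919*e14 + 16*pi/973*e24 + 128*pi/973*e34
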